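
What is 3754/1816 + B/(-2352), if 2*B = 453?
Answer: 701507/355936 ≈ 1.9709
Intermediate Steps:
B = 453/2 (B = (½)*453 = 453/2 ≈ 226.50)
3754/1816 + B/(-2352) = 3754/1816 + (453/2)/(-2352) = 3754*(1/1816) + (453/2)*(-1/2352) = 1877/908 - 151/1568 = 701507/355936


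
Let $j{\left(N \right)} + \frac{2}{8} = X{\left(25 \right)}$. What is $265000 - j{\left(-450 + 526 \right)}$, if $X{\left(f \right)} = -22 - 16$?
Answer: $\frac{1060153}{4} \approx 2.6504 \cdot 10^{5}$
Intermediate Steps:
$X{\left(f \right)} = -38$ ($X{\left(f \right)} = -22 - 16 = -38$)
$j{\left(N \right)} = - \frac{153}{4}$ ($j{\left(N \right)} = - \frac{1}{4} - 38 = - \frac{153}{4}$)
$265000 - j{\left(-450 + 526 \right)} = 265000 - - \frac{153}{4} = 265000 + \frac{153}{4} = \frac{1060153}{4}$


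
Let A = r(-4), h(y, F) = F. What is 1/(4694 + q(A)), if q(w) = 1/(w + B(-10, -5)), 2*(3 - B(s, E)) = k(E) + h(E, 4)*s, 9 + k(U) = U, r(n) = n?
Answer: 26/122045 ≈ 0.00021304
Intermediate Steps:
k(U) = -9 + U
B(s, E) = 15/2 - 2*s - E/2 (B(s, E) = 3 - ((-9 + E) + 4*s)/2 = 3 - (-9 + E + 4*s)/2 = 3 + (9/2 - 2*s - E/2) = 15/2 - 2*s - E/2)
A = -4
q(w) = 1/(30 + w) (q(w) = 1/(w + (15/2 - 2*(-10) - ½*(-5))) = 1/(w + (15/2 + 20 + 5/2)) = 1/(w + 30) = 1/(30 + w))
1/(4694 + q(A)) = 1/(4694 + 1/(30 - 4)) = 1/(4694 + 1/26) = 1/(122045/26) = 26/122045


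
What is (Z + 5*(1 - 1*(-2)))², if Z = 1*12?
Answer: 729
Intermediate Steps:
Z = 12
(Z + 5*(1 - 1*(-2)))² = (12 + 5*(1 - 1*(-2)))² = (12 + 5*(1 + 2))² = (12 + 5*3)² = (12 + 15)² = 27² = 729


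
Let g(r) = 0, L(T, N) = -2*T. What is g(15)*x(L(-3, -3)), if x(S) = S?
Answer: 0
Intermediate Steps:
g(15)*x(L(-3, -3)) = 0*(-2*(-3)) = 0*6 = 0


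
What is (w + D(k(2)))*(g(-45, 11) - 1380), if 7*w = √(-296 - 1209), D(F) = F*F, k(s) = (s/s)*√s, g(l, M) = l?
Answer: -2850 - 1425*I*√1505/7 ≈ -2850.0 - 7897.4*I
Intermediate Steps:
k(s) = √s (k(s) = 1*√s = √s)
D(F) = F²
w = I*√1505/7 (w = √(-296 - 1209)/7 = √(-1505)/7 = (I*√1505)/7 = I*√1505/7 ≈ 5.542*I)
(w + D(k(2)))*(g(-45, 11) - 1380) = (I*√1505/7 + (√2)²)*(-45 - 1380) = (I*√1505/7 + 2)*(-1425) = (2 + I*√1505/7)*(-1425) = -2850 - 1425*I*√1505/7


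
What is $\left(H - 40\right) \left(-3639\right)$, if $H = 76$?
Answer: $-131004$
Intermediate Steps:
$\left(H - 40\right) \left(-3639\right) = \left(76 - 40\right) \left(-3639\right) = 36 \left(-3639\right) = -131004$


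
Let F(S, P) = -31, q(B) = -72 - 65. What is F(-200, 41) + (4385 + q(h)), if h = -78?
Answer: 4217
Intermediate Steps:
q(B) = -137
F(-200, 41) + (4385 + q(h)) = -31 + (4385 - 137) = -31 + 4248 = 4217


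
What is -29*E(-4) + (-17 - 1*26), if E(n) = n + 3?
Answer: -14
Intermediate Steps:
E(n) = 3 + n
-29*E(-4) + (-17 - 1*26) = -29*(3 - 4) + (-17 - 1*26) = -29*(-1) + (-17 - 26) = 29 - 43 = -14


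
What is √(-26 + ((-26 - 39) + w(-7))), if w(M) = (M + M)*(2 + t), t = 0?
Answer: I*√119 ≈ 10.909*I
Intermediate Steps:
w(M) = 4*M (w(M) = (M + M)*(2 + 0) = (2*M)*2 = 4*M)
√(-26 + ((-26 - 39) + w(-7))) = √(-26 + ((-26 - 39) + 4*(-7))) = √(-26 + (-65 - 28)) = √(-26 - 93) = √(-119) = I*√119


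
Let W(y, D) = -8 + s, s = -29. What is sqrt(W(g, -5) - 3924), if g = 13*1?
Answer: I*sqrt(3961) ≈ 62.936*I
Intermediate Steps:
g = 13
W(y, D) = -37 (W(y, D) = -8 - 29 = -37)
sqrt(W(g, -5) - 3924) = sqrt(-37 - 3924) = sqrt(-3961) = I*sqrt(3961)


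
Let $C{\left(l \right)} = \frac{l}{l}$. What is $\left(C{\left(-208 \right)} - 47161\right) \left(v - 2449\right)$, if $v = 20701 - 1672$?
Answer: $-781912800$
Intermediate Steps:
$C{\left(l \right)} = 1$
$v = 19029$ ($v = 20701 - 1672 = 19029$)
$\left(C{\left(-208 \right)} - 47161\right) \left(v - 2449\right) = \left(1 - 47161\right) \left(19029 - 2449\right) = \left(-47160\right) 16580 = -781912800$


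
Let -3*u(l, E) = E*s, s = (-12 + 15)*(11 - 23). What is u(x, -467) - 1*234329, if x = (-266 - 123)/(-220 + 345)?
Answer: -239933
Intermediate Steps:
x = -389/125 ≈ -3.1120
s = -36 (s = 3*(-12) = -36)
u(l, E) = 12*E (u(l, E) = -E*(-36)/3 = -(-12)*E = 12*E)
u(x, -467) - 1*234329 = 12*(-467) - 1*234329 = -5604 - 234329 = -239933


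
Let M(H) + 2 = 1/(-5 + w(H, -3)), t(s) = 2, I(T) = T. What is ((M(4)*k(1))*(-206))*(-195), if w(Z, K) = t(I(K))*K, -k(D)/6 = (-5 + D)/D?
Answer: -22173840/11 ≈ -2.0158e+6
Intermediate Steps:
k(D) = -6*(-5 + D)/D
w(Z, K) = 2*K
M(H) = -23/11 (M(H) = -2 + 1/(-5 + 2*(-3)) = -2 + 1/(-5 - 6) = -2 + 1/(-11) = -2 - 1/11 = -23/11)
((M(4)*k(1))*(-206))*(-195) = (-23*(-6 + 30/1)/11*(-206))*(-195) = (-23*(-6 + 30*1)/11*(-206))*(-195) = (-23*(-6 + 30)/11*(-206))*(-195) = (-23/11*24*(-206))*(-195) = -552/11*(-206)*(-195) = (113712/11)*(-195) = -22173840/11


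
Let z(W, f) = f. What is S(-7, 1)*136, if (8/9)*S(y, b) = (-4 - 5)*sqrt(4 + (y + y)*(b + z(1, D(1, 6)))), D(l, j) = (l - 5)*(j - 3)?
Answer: -1377*sqrt(158) ≈ -17309.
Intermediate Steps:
D(l, j) = (-5 + l)*(-3 + j)
S(y, b) = -81*sqrt(4 + 2*y*(-12 + b))/8 (S(y, b) = 9*((-4 - 5)*sqrt(4 + (y + y)*(b + (15 - 5*6 - 3*1 + 6*1))))/8 = 9*(-9*sqrt(4 + (2*y)*(b + (15 - 30 - 3 + 6))))/8 = 9*(-9*sqrt(4 + (2*y)*(b - 12)))/8 = 9*(-9*sqrt(4 + (2*y)*(-12 + b)))/8 = 9*(-9*sqrt(4 + 2*y*(-12 + b)))/8 = -81*sqrt(4 + 2*y*(-12 + b))/8)
S(-7, 1)*136 = -81*sqrt(4 - 24*(-7) + 2*1*(-7))/8*136 = -81*sqrt(4 + 168 - 14)/8*136 = -81*sqrt(158)/8*136 = -1377*sqrt(158)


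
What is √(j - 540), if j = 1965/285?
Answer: I*√192451/19 ≈ 23.089*I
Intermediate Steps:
j = 131/19 (j = 1965*(1/285) = 131/19 ≈ 6.8947)
√(j - 540) = √(131/19 - 540) = √(-10129/19) = I*√192451/19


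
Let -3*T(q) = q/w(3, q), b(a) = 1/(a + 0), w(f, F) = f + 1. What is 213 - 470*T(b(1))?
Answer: 1513/6 ≈ 252.17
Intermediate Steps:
w(f, F) = 1 + f
b(a) = 1/a
T(q) = -q/12 (T(q) = -q/(3*(1 + 3)) = -q/(3*4) = -q/12)
213 - 470*T(b(1)) = 213 - (-235)/(6*1) = 213 - (-235)/6 = 213 - 470*(-1/12) = 213 + 235/6 = 1513/6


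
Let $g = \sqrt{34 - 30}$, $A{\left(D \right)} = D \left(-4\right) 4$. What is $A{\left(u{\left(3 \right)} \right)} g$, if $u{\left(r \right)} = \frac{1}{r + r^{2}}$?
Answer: $- \frac{8}{3} \approx -2.6667$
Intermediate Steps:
$A{\left(D \right)} = - 16 D$ ($A{\left(D \right)} = - 4 D 4 = - 16 D$)
$g = 2$ ($g = \sqrt{4} = 2$)
$A{\left(u{\left(3 \right)} \right)} g = - 16 \frac{1}{3 \left(1 + 3\right)} 2 = - 16 \frac{1}{3 \cdot 4} \cdot 2 = - 16 \cdot \frac{1}{3} \cdot \frac{1}{4} \cdot 2 = \left(-16\right) \frac{1}{12} \cdot 2 = \left(- \frac{4}{3}\right) 2 = - \frac{8}{3}$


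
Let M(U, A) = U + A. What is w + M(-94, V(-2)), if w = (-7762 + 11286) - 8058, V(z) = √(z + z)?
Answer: -4628 + 2*I ≈ -4628.0 + 2.0*I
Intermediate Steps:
V(z) = √2*√z (V(z) = √(2*z) = √2*√z)
M(U, A) = A + U
w = -4534 (w = 3524 - 8058 = -4534)
w + M(-94, V(-2)) = -4534 + (√2*√(-2) - 94) = -4534 + (√2*(I*√2) - 94) = -4534 + (2*I - 94) = -4534 + (-94 + 2*I) = -4628 + 2*I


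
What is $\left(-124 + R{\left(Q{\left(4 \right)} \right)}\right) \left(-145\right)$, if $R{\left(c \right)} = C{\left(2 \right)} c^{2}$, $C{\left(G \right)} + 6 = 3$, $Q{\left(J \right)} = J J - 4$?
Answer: $80620$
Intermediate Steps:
$Q{\left(J \right)} = -4 + J^{2}$ ($Q{\left(J \right)} = J^{2} - 4 = -4 + J^{2}$)
$C{\left(G \right)} = -3$ ($C{\left(G \right)} = -6 + 3 = -3$)
$R{\left(c \right)} = - 3 c^{2}$
$\left(-124 + R{\left(Q{\left(4 \right)} \right)}\right) \left(-145\right) = \left(-124 - 3 \left(-4 + 4^{2}\right)^{2}\right) \left(-145\right) = \left(-124 - 3 \left(-4 + 16\right)^{2}\right) \left(-145\right) = \left(-124 - 3 \cdot 12^{2}\right) \left(-145\right) = \left(-124 - 432\right) \left(-145\right) = \left(-556\right) \left(-145\right) = 80620$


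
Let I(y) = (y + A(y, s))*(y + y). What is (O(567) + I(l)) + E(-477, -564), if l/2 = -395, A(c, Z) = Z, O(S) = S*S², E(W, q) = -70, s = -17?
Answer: 183559253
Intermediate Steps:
O(S) = S³
l = -790 (l = 2*(-395) = -790)
I(y) = 2*y*(-17 + y) (I(y) = (y - 17)*(y + y) = (-17 + y)*(2*y) = 2*y*(-17 + y))
(O(567) + I(l)) + E(-477, -564) = (567³ + 2*(-790)*(-17 - 790)) - 70 = (182284263 + 2*(-790)*(-807)) - 70 = (182284263 + 1275060) - 70 = 183559323 - 70 = 183559253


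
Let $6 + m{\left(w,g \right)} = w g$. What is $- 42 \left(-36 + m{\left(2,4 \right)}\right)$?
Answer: $1428$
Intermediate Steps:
$m{\left(w,g \right)} = -6 + g w$ ($m{\left(w,g \right)} = -6 + w g = -6 + g w$)
$- 42 \left(-36 + m{\left(2,4 \right)}\right) = - 42 \left(-36 + \left(-6 + 4 \cdot 2\right)\right) = - 42 \left(-36 + \left(-6 + 8\right)\right) = - 42 \left(-36 + 2\right) = \left(-42\right) \left(-34\right) = 1428$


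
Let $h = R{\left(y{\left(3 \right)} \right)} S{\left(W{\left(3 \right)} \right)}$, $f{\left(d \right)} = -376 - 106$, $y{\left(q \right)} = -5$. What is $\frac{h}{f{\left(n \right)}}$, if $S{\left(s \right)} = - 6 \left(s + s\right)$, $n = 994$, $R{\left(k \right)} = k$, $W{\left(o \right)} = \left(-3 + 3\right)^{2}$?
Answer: $0$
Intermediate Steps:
$W{\left(o \right)} = 0$ ($W{\left(o \right)} = 0^{2} = 0$)
$S{\left(s \right)} = - 12 s$ ($S{\left(s \right)} = - 6 \cdot 2 s = - 12 s$)
$f{\left(d \right)} = -482$
$h = 0$ ($h = - 5 \left(\left(-12\right) 0\right) = \left(-5\right) 0 = 0$)
$\frac{h}{f{\left(n \right)}} = \frac{0}{-482} = 0 \left(- \frac{1}{482}\right) = 0$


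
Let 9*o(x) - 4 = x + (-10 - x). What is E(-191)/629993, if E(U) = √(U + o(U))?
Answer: 5*I*√69/1889979 ≈ 2.1975e-5*I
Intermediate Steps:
o(x) = -⅔ (o(x) = 4/9 + (x + (-10 - x))/9 = 4/9 + (⅑)*(-10) = 4/9 - 10/9 = -⅔)
E(U) = √(-⅔ + U) (E(U) = √(U - ⅔) = √(-⅔ + U))
E(-191)/629993 = (√(-6 + 9*(-191))/3)/629993 = (√(-6 - 1719)/3)*(1/629993) = (√(-1725)/3)*(1/629993) = ((5*I*√69)/3)*(1/629993) = (5*I*√69/3)*(1/629993) = 5*I*√69/1889979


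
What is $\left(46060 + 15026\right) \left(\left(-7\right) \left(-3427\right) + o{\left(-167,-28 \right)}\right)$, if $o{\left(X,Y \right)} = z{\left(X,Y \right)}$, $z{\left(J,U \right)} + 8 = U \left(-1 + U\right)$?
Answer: $1514505198$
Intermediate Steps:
$z{\left(J,U \right)} = -8 + U \left(-1 + U\right)$
$o{\left(X,Y \right)} = -8 + Y^{2} - Y$
$\left(46060 + 15026\right) \left(\left(-7\right) \left(-3427\right) + o{\left(-167,-28 \right)}\right) = \left(46060 + 15026\right) \left(\left(-7\right) \left(-3427\right) - \left(-20 - 784\right)\right) = 61086 \left(23989 + \left(-8 + 784 + 28\right)\right) = 61086 \left(23989 + 804\right) = 61086 \cdot 24793 = 1514505198$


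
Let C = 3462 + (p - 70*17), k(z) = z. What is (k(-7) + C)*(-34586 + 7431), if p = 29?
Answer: -62293570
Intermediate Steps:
C = 2301 (C = 3462 + (29 - 70*17) = 3462 + (29 - 1190) = 3462 - 1161 = 2301)
(k(-7) + C)*(-34586 + 7431) = (-7 + 2301)*(-34586 + 7431) = 2294*(-27155) = -62293570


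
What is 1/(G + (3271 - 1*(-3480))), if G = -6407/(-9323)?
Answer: 9323/62945980 ≈ 0.00014811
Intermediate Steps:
G = 6407/9323 (G = -6407*(-1/9323) = 6407/9323 ≈ 0.68723)
1/(G + (3271 - 1*(-3480))) = 1/(6407/9323 + (3271 - 1*(-3480))) = 1/(6407/9323 + (3271 + 3480)) = 1/(6407/9323 + 6751) = 1/(62945980/9323) = 9323/62945980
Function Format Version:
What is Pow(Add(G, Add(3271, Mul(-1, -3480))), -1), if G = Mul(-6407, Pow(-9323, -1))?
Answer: Rational(9323, 62945980) ≈ 0.00014811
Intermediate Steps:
G = Rational(6407, 9323) (G = Mul(-6407, Rational(-1, 9323)) = Rational(6407, 9323) ≈ 0.68723)
Pow(Add(G, Add(3271, Mul(-1, -3480))), -1) = Pow(Add(Rational(6407, 9323), Add(3271, Mul(-1, -3480))), -1) = Pow(Add(Rational(6407, 9323), Add(3271, 3480)), -1) = Pow(Add(Rational(6407, 9323), 6751), -1) = Pow(Rational(62945980, 9323), -1) = Rational(9323, 62945980)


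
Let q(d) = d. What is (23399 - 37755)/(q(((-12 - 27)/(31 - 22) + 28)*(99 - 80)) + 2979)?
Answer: -582/139 ≈ -4.1870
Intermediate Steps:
(23399 - 37755)/(q(((-12 - 27)/(31 - 22) + 28)*(99 - 80)) + 2979) = (23399 - 37755)/(((-12 - 27)/(31 - 22) + 28)*(99 - 80) + 2979) = -14356/((-39/9 + 28)*19 + 2979) = -14356/((-39*1/9 + 28)*19 + 2979) = -14356/((-13/3 + 28)*19 + 2979) = -14356/((71/3)*19 + 2979) = -14356/(1349/3 + 2979) = -14356/10286/3 = -14356*3/10286 = -582/139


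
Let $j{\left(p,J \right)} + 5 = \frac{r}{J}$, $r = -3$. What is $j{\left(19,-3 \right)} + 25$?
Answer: $21$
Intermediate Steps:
$j{\left(p,J \right)} = -5 - \frac{3}{J}$
$j{\left(19,-3 \right)} + 25 = \left(-5 - \frac{3}{-3}\right) + 25 = \left(-5 - -1\right) + 25 = \left(-5 + 1\right) + 25 = -4 + 25 = 21$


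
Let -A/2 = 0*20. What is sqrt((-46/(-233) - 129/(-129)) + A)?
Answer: 3*sqrt(7223)/233 ≈ 1.0943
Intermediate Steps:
A = 0 (A = -0*20 = -2*0 = 0)
sqrt((-46/(-233) - 129/(-129)) + A) = sqrt((-46/(-233) - 129/(-129)) + 0) = sqrt((-46*(-1/233) - 129*(-1/129)) + 0) = sqrt((46/233 + 1) + 0) = sqrt(279/233 + 0) = sqrt(279/233) = 3*sqrt(7223)/233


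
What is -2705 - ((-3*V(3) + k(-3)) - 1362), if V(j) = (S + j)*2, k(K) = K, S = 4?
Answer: -1298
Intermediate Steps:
V(j) = 8 + 2*j (V(j) = (4 + j)*2 = 8 + 2*j)
-2705 - ((-3*V(3) + k(-3)) - 1362) = -2705 - ((-3*(8 + 2*3) - 3) - 1362) = -2705 - ((-3*(8 + 6) - 3) - 1362) = -2705 - ((-3*14 - 3) - 1362) = -2705 - ((-42 - 3) - 1362) = -2705 - (-45 - 1362) = -2705 - 1*(-1407) = -2705 + 1407 = -1298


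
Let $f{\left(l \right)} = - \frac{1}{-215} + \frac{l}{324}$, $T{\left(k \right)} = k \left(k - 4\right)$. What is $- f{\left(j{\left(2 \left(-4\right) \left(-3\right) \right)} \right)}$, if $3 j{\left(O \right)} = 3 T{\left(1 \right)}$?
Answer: $\frac{107}{23220} \approx 0.0046081$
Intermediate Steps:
$T{\left(k \right)} = k \left(-4 + k\right)$
$j{\left(O \right)} = -3$ ($j{\left(O \right)} = \frac{3 \cdot 1 \left(-4 + 1\right)}{3} = \frac{3 \cdot 1 \left(-3\right)}{3} = \frac{3 \left(-3\right)}{3} = \frac{1}{3} \left(-9\right) = -3$)
$f{\left(l \right)} = \frac{1}{215} + \frac{l}{324}$ ($f{\left(l \right)} = \left(-1\right) \left(- \frac{1}{215}\right) + l \frac{1}{324} = \frac{1}{215} + \frac{l}{324}$)
$- f{\left(j{\left(2 \left(-4\right) \left(-3\right) \right)} \right)} = - (\frac{1}{215} + \frac{1}{324} \left(-3\right)) = - (\frac{1}{215} - \frac{1}{108}) = \left(-1\right) \left(- \frac{107}{23220}\right) = \frac{107}{23220}$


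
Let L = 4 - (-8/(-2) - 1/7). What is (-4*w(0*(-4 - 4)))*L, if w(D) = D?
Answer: 0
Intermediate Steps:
L = ⅐ (L = 4 - (-8*(-½) - 1*⅐) = 4 - (4 - ⅐) = 4 - 1*27/7 = 4 - 27/7 = ⅐ ≈ 0.14286)
(-4*w(0*(-4 - 4)))*L = -0*(-4 - 4)*(⅐) = -0*(-8)*(⅐) = -4*0*(⅐) = 0*(⅐) = 0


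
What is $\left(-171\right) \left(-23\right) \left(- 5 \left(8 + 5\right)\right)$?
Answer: $-255645$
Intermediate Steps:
$\left(-171\right) \left(-23\right) \left(- 5 \left(8 + 5\right)\right) = 3933 \left(\left(-5\right) 13\right) = 3933 \left(-65\right) = -255645$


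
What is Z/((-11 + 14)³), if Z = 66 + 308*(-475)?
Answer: -146234/27 ≈ -5416.1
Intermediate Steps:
Z = -146234 (Z = 66 - 146300 = -146234)
Z/((-11 + 14)³) = -146234/(-11 + 14)³ = -146234/(3³) = -146234/27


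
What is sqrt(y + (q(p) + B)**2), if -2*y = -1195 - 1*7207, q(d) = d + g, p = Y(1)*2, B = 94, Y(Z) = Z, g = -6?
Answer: sqrt(12301) ≈ 110.91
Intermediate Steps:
p = 2 (p = 1*2 = 2)
q(d) = -6 + d (q(d) = d - 6 = -6 + d)
y = 4201 (y = -(-1195 - 1*7207)/2 = -(-1195 - 7207)/2 = -1/2*(-8402) = 4201)
sqrt(y + (q(p) + B)**2) = sqrt(4201 + ((-6 + 2) + 94)**2) = sqrt(4201 + (-4 + 94)**2) = sqrt(4201 + 90**2) = sqrt(4201 + 8100) = sqrt(12301)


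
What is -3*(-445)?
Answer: 1335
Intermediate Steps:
-3*(-445) = -1*(-1335) = 1335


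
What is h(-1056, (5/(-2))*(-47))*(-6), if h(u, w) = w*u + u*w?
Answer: 1488960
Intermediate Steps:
h(u, w) = 2*u*w (h(u, w) = u*w + u*w = 2*u*w)
h(-1056, (5/(-2))*(-47))*(-6) = (2*(-1056)*((5/(-2))*(-47)))*(-6) = (2*(-1056)*((5*(-½))*(-47)))*(-6) = (2*(-1056)*(-5/2*(-47)))*(-6) = (2*(-1056)*(235/2))*(-6) = -248160*(-6) = 1488960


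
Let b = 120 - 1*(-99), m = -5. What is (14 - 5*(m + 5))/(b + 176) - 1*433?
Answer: -171021/395 ≈ -432.96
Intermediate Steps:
b = 219 (b = 120 + 99 = 219)
(14 - 5*(m + 5))/(b + 176) - 1*433 = (14 - 5*(-5 + 5))/(219 + 176) - 1*433 = (14 - 5*0)/395 - 433 = (14 + 0)*(1/395) - 433 = 14*(1/395) - 433 = 14/395 - 433 = -171021/395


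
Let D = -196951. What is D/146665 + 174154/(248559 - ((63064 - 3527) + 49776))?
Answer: -941171268/10211257295 ≈ -0.092170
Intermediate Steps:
D/146665 + 174154/(248559 - ((63064 - 3527) + 49776)) = -196951/146665 + 174154/(248559 - ((63064 - 3527) + 49776)) = -196951*1/146665 + 174154/(248559 - (59537 + 49776)) = -196951/146665 + 174154/(248559 - 1*109313) = -196951/146665 + 174154/(248559 - 109313) = -196951/146665 + 174154/139246 = -196951/146665 + 174154*(1/139246) = -196951/146665 + 87077/69623 = -941171268/10211257295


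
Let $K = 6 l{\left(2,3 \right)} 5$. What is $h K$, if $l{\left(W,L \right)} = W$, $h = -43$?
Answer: $-2580$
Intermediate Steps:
$K = 60$ ($K = 6 \cdot 2 \cdot 5 = 12 \cdot 5 = 60$)
$h K = \left(-43\right) 60 = -2580$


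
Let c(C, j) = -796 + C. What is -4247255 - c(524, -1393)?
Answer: -4246983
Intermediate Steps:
-4247255 - c(524, -1393) = -4247255 - (-796 + 524) = -4247255 - 1*(-272) = -4247255 + 272 = -4246983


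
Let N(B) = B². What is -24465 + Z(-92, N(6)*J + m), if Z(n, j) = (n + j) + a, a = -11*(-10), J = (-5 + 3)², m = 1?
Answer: -24302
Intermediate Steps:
J = 4 (J = (-2)² = 4)
a = 110
Z(n, j) = 110 + j + n (Z(n, j) = (n + j) + 110 = (j + n) + 110 = 110 + j + n)
-24465 + Z(-92, N(6)*J + m) = -24465 + (110 + (6²*4 + 1) - 92) = -24465 + (110 + (36*4 + 1) - 92) = -24465 + (110 + (144 + 1) - 92) = -24465 + (110 + 145 - 92) = -24465 + 163 = -24302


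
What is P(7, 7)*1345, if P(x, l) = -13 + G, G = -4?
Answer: -22865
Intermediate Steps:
P(x, l) = -17 (P(x, l) = -13 - 4 = -17)
P(7, 7)*1345 = -17*1345 = -22865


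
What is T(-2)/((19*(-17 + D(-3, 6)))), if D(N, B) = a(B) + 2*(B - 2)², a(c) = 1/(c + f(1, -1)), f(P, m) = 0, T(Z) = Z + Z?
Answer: -24/1729 ≈ -0.013881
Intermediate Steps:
T(Z) = 2*Z
a(c) = 1/c (a(c) = 1/(c + 0) = 1/c)
D(N, B) = 1/B + 2*(-2 + B)² (D(N, B) = 1/B + 2*(B - 2)² = 1/B + 2*(-2 + B)²)
T(-2)/((19*(-17 + D(-3, 6)))) = (2*(-2))/((19*(-17 + (1/6 + 2*(-2 + 6)²)))) = -4*1/(19*(-17 + (⅙ + 2*4²))) = -4*1/(19*(-17 + (⅙ + 2*16))) = -4*1/(19*(-17 + (⅙ + 32))) = -4*1/(19*(-17 + 193/6)) = -4/(19*(91/6)) = -4/1729/6 = -4*6/1729 = -24/1729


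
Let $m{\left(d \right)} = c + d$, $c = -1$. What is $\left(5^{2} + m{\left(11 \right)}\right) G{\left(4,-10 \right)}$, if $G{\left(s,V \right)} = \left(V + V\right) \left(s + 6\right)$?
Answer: $-7000$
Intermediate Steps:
$G{\left(s,V \right)} = 2 V \left(6 + s\right)$
$m{\left(d \right)} = -1 + d$
$\left(5^{2} + m{\left(11 \right)}\right) G{\left(4,-10 \right)} = \left(5^{2} + \left(-1 + 11\right)\right) 2 \left(-10\right) \left(6 + 4\right) = \left(25 + 10\right) 2 \left(-10\right) 10 = 35 \left(-200\right) = -7000$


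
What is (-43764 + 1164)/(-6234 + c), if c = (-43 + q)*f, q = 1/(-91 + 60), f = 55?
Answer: 165075/33328 ≈ 4.9530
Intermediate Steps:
q = -1/31 (q = 1/(-31) = -1/31 ≈ -0.032258)
c = -73370/31 (c = (-43 - 1/31)*55 = -1334/31*55 = -73370/31 ≈ -2366.8)
(-43764 + 1164)/(-6234 + c) = (-43764 + 1164)/(-6234 - 73370/31) = -42600/(-266624/31) = -42600*(-31/266624) = 165075/33328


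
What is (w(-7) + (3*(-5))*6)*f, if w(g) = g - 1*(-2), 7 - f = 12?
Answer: 475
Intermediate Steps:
f = -5 (f = 7 - 1*12 = 7 - 12 = -5)
w(g) = 2 + g (w(g) = g + 2 = 2 + g)
(w(-7) + (3*(-5))*6)*f = ((2 - 7) + (3*(-5))*6)*(-5) = (-5 - 15*6)*(-5) = (-5 - 90)*(-5) = -95*(-5) = 475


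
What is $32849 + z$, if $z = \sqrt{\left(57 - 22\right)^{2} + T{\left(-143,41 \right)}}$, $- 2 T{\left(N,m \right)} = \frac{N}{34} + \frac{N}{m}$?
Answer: $32849 + \frac{5 \sqrt{95517577}}{1394} \approx 32884.0$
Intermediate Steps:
$T{\left(N,m \right)} = - \frac{N}{68} - \frac{N}{2 m}$ ($T{\left(N,m \right)} = - \frac{\frac{N}{34} + \frac{N}{m}}{2} = - \frac{N}{68} - \frac{N}{2 m}$)
$z = \frac{5 \sqrt{95517577}}{1394}$ ($z = \sqrt{\left(57 - 22\right)^{2} - - \frac{143 \left(34 + 41\right)}{68 \cdot 41}} = \sqrt{35^{2} - \left(- \frac{143}{68}\right) \frac{1}{41} \cdot 75} = \sqrt{1225 + \frac{10725}{2788}} = \sqrt{\frac{3426025}{2788}} = \frac{5 \sqrt{95517577}}{1394} \approx 35.055$)
$32849 + z = 32849 + \frac{5 \sqrt{95517577}}{1394}$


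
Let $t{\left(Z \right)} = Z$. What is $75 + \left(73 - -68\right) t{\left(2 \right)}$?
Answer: $357$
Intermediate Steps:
$75 + \left(73 - -68\right) t{\left(2 \right)} = 75 + \left(73 - -68\right) 2 = 75 + \left(73 + 68\right) 2 = 75 + 141 \cdot 2 = 75 + 282 = 357$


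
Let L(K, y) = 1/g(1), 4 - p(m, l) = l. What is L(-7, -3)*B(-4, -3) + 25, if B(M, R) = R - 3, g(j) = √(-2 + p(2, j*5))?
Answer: 25 + 2*I*√3 ≈ 25.0 + 3.4641*I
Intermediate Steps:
p(m, l) = 4 - l
g(j) = √(2 - 5*j) (g(j) = √(-2 + (4 - j*5)) = √(-2 + (4 - 5*j)) = √(2 - 5*j))
L(K, y) = -I*√3/3 (L(K, y) = 1/(√(2 - 5*1)) = 1/(√(2 - 5)) = 1/(√(-3)) = 1/(I*√3) = -I*√3/3)
B(M, R) = -3 + R
L(-7, -3)*B(-4, -3) + 25 = (-I*√3/3)*(-3 - 3) + 25 = -I*√3/3*(-6) + 25 = 2*I*√3 + 25 = 25 + 2*I*√3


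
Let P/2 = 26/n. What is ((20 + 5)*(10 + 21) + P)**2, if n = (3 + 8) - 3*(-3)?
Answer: 15116544/25 ≈ 6.0466e+5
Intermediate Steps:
n = 20 (n = 11 + 9 = 20)
P = 13/5 (P = 2*(26/20) = 2*(26*(1/20)) = 2*(13/10) = 13/5 ≈ 2.6000)
((20 + 5)*(10 + 21) + P)**2 = ((20 + 5)*(10 + 21) + 13/5)**2 = (25*31 + 13/5)**2 = (775 + 13/5)**2 = (3888/5)**2 = 15116544/25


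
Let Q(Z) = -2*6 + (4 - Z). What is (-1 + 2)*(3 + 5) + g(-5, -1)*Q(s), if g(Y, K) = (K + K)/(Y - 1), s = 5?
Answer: 11/3 ≈ 3.6667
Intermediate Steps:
g(Y, K) = 2*K/(-1 + Y) (g(Y, K) = (2*K)/(-1 + Y) = 2*K/(-1 + Y))
Q(Z) = -8 - Z (Q(Z) = -12 + (4 - Z) = -8 - Z)
(-1 + 2)*(3 + 5) + g(-5, -1)*Q(s) = (-1 + 2)*(3 + 5) + (2*(-1)/(-1 - 5))*(-8 - 1*5) = 1*8 + (2*(-1)/(-6))*(-8 - 5) = 8 + (2*(-1)*(-1/6))*(-13) = 8 + (1/3)*(-13) = 8 - 13/3 = 11/3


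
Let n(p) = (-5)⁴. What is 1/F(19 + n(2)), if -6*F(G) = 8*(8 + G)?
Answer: -3/2608 ≈ -0.0011503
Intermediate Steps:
n(p) = 625
F(G) = -32/3 - 4*G/3 (F(G) = -4*(8 + G)/3 = -(64 + 8*G)/6 = -32/3 - 4*G/3)
1/F(19 + n(2)) = 1/(-32/3 - 4*(19 + 625)/3) = 1/(-32/3 - 4/3*644) = 1/(-32/3 - 2576/3) = 1/(-2608/3) = -3/2608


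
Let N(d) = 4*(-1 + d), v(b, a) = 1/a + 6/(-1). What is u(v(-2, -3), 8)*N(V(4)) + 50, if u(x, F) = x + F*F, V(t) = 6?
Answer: 3610/3 ≈ 1203.3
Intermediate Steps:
v(b, a) = -6 + 1/a (v(b, a) = 1/a + 6*(-1) = 1/a - 6 = -6 + 1/a)
N(d) = -4 + 4*d
u(x, F) = x + F²
u(v(-2, -3), 8)*N(V(4)) + 50 = ((-6 + 1/(-3)) + 8²)*(-4 + 4*6) + 50 = ((-6 - ⅓) + 64)*(-4 + 24) + 50 = (-19/3 + 64)*20 + 50 = (173/3)*20 + 50 = 3460/3 + 50 = 3610/3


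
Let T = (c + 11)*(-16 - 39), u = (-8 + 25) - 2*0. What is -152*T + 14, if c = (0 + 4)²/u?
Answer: 1697318/17 ≈ 99842.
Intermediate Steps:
u = 17 (u = 17 + 0 = 17)
c = 16/17 (c = (0 + 4)²/17 = 4²*(1/17) = 16*(1/17) = 16/17 ≈ 0.94118)
T = -11165/17 (T = (16/17 + 11)*(-16 - 39) = (203/17)*(-55) = -11165/17 ≈ -656.76)
-152*T + 14 = -152*(-11165/17) + 14 = 1697080/17 + 14 = 1697318/17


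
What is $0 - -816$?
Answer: $816$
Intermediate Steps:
$0 - -816 = 0 + 816 = 816$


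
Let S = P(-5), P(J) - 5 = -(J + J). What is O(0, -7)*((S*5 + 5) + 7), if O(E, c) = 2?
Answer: 174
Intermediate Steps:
P(J) = 5 - 2*J (P(J) = 5 - (J + J) = 5 - 2*J)
S = 15 (S = 5 - 2*(-5) = 5 + 10 = 15)
O(0, -7)*((S*5 + 5) + 7) = 2*((15*5 + 5) + 7) = 2*((75 + 5) + 7) = 2*(80 + 7) = 2*87 = 174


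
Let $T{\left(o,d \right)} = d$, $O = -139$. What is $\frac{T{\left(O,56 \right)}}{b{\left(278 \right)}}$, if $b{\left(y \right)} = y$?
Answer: $\frac{28}{139} \approx 0.20144$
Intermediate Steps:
$\frac{T{\left(O,56 \right)}}{b{\left(278 \right)}} = \frac{56}{278} = 56 \cdot \frac{1}{278} = \frac{28}{139}$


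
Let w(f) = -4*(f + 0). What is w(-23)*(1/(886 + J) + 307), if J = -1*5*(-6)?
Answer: 6467899/229 ≈ 28244.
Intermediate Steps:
w(f) = -4*f
J = 30 (J = -5*(-6) = 30)
w(-23)*(1/(886 + J) + 307) = (-4*(-23))*(1/(886 + 30) + 307) = 92*(1/916 + 307) = 92*(281213/916) = 6467899/229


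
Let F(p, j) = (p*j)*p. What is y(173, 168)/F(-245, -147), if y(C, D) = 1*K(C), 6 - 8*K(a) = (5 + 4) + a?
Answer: 22/8823675 ≈ 2.4933e-6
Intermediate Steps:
K(a) = -3/8 - a/8 (K(a) = 3/4 - ((5 + 4) + a)/8 = 3/4 - (9 + a)/8 = 3/4 + (-9/8 - a/8) = -3/8 - a/8)
y(C, D) = -3/8 - C/8 (y(C, D) = 1*(-3/8 - C/8) = -3/8 - C/8)
F(p, j) = j*p**2 (F(p, j) = (j*p)*p = j*p**2)
y(173, 168)/F(-245, -147) = (-3/8 - 1/8*173)/((-147*(-245)**2)) = (-3/8 - 173/8)/((-147*60025)) = -22/(-8823675) = -22*(-1/8823675) = 22/8823675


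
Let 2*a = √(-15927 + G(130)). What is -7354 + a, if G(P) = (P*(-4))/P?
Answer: -7354 + I*√15931/2 ≈ -7354.0 + 63.109*I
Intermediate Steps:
G(P) = -4 (G(P) = (-4*P)/P = -4)
a = I*√15931/2 (a = √(-15927 - 4)/2 = √(-15931)/2 = (I*√15931)/2 = I*√15931/2 ≈ 63.109*I)
-7354 + a = -7354 + I*√15931/2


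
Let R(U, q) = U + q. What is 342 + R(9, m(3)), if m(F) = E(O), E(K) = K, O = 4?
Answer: 355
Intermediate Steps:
m(F) = 4
342 + R(9, m(3)) = 342 + (9 + 4) = 342 + 13 = 355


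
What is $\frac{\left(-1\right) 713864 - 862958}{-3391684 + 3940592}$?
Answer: $- \frac{788411}{274454} \approx -2.8727$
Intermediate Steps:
$\frac{\left(-1\right) 713864 - 862958}{-3391684 + 3940592} = \frac{-713864 - 862958}{548908} = \left(-1576822\right) \frac{1}{548908} = - \frac{788411}{274454}$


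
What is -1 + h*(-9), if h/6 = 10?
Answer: -541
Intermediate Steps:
h = 60 (h = 6*10 = 60)
-1 + h*(-9) = -1 + 60*(-9) = -1 - 540 = -541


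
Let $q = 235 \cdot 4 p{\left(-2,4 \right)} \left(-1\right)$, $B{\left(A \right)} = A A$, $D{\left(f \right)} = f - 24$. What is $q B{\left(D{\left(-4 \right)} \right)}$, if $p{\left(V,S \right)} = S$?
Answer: $-2947840$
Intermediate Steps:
$D{\left(f \right)} = -24 + f$ ($D{\left(f \right)} = f - 24 = -24 + f$)
$B{\left(A \right)} = A^{2}$
$q = -3760$ ($q = 235 \cdot 4 \cdot 4 \left(-1\right) = 235 \cdot 16 \left(-1\right) = 235 \left(-16\right) = -3760$)
$q B{\left(D{\left(-4 \right)} \right)} = - 3760 \left(-24 - 4\right)^{2} = - 3760 \left(-28\right)^{2} = \left(-3760\right) 784 = -2947840$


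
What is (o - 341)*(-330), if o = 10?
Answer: 109230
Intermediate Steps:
(o - 341)*(-330) = (10 - 341)*(-330) = -331*(-330) = 109230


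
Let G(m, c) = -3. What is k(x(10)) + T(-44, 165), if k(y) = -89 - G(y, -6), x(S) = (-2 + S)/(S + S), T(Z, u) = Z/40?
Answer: -871/10 ≈ -87.100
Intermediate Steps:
T(Z, u) = Z/40 (T(Z, u) = Z*(1/40) = Z/40)
x(S) = (-2 + S)/(2*S) (x(S) = (-2 + S)/((2*S)) = (-2 + S)*(1/(2*S)) = (-2 + S)/(2*S))
k(y) = -86 (k(y) = -89 - 1*(-3) = -89 + 3 = -86)
k(x(10)) + T(-44, 165) = -86 + (1/40)*(-44) = -86 - 11/10 = -871/10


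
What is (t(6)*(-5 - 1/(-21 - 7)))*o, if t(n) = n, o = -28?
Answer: 834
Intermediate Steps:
(t(6)*(-5 - 1/(-21 - 7)))*o = (6*(-5 - 1/(-21 - 7)))*(-28) = (6*(-5 - 1/(-28)))*(-28) = (6*(-5 - 1*(-1/28)))*(-28) = (6*(-5 + 1/28))*(-28) = (6*(-139/28))*(-28) = -417/14*(-28) = 834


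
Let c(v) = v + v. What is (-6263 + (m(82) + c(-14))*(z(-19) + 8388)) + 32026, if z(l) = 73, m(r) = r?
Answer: 482657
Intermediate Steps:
c(v) = 2*v
(-6263 + (m(82) + c(-14))*(z(-19) + 8388)) + 32026 = (-6263 + (82 + 2*(-14))*(73 + 8388)) + 32026 = (-6263 + (82 - 28)*8461) + 32026 = (-6263 + 54*8461) + 32026 = (-6263 + 456894) + 32026 = 450631 + 32026 = 482657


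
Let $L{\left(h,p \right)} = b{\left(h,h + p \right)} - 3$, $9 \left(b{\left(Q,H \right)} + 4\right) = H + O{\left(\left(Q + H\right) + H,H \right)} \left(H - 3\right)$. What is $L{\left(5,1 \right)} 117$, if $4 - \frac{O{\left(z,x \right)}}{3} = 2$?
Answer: $-507$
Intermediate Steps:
$O{\left(z,x \right)} = 6$ ($O{\left(z,x \right)} = 12 - 6 = 6$)
$b{\left(Q,H \right)} = -6 + \frac{7 H}{9}$ ($b{\left(Q,H \right)} = -4 + \frac{H + 6 \left(H - 3\right)}{9} = -4 + \frac{H + 6 \left(-3 + H\right)}{9} = -4 + \frac{H + \left(-18 + 6 H\right)}{9} = -4 + \frac{-18 + 7 H}{9} = -4 + \left(-2 + \frac{7 H}{9}\right) = -6 + \frac{7 H}{9}$)
$L{\left(h,p \right)} = -9 + \frac{7 h}{9} + \frac{7 p}{9}$ ($L{\left(h,p \right)} = \left(-6 + \frac{7 \left(h + p\right)}{9}\right) - 3 = \left(-6 + \left(\frac{7 h}{9} + \frac{7 p}{9}\right)\right) - 3 = \left(-6 + \frac{7 h}{9} + \frac{7 p}{9}\right) - 3 = -9 + \frac{7 h}{9} + \frac{7 p}{9}$)
$L{\left(5,1 \right)} 117 = \left(-9 + \frac{7}{9} \cdot 5 + \frac{7}{9} \cdot 1\right) 117 = \left(-9 + \frac{35}{9} + \frac{7}{9}\right) 117 = \left(- \frac{13}{3}\right) 117 = -507$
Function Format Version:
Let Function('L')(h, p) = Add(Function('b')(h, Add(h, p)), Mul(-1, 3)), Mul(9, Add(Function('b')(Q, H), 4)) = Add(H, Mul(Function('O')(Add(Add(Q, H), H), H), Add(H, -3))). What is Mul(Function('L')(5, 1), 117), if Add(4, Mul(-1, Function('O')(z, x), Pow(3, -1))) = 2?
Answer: -507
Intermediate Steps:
Function('O')(z, x) = 6 (Function('O')(z, x) = Add(12, Mul(-3, 2)) = Add(12, -6) = 6)
Function('b')(Q, H) = Add(-6, Mul(Rational(7, 9), H)) (Function('b')(Q, H) = Add(-4, Mul(Rational(1, 9), Add(H, Mul(6, Add(H, -3))))) = Add(-4, Mul(Rational(1, 9), Add(H, Mul(6, Add(-3, H))))) = Add(-4, Mul(Rational(1, 9), Add(H, Add(-18, Mul(6, H))))) = Add(-4, Mul(Rational(1, 9), Add(-18, Mul(7, H)))) = Add(-4, Add(-2, Mul(Rational(7, 9), H))) = Add(-6, Mul(Rational(7, 9), H)))
Function('L')(h, p) = Add(-9, Mul(Rational(7, 9), h), Mul(Rational(7, 9), p)) (Function('L')(h, p) = Add(Add(-6, Mul(Rational(7, 9), Add(h, p))), Mul(-1, 3)) = Add(Add(-6, Add(Mul(Rational(7, 9), h), Mul(Rational(7, 9), p))), -3) = Add(Add(-6, Mul(Rational(7, 9), h), Mul(Rational(7, 9), p)), -3) = Add(-9, Mul(Rational(7, 9), h), Mul(Rational(7, 9), p)))
Mul(Function('L')(5, 1), 117) = Mul(Add(-9, Mul(Rational(7, 9), 5), Mul(Rational(7, 9), 1)), 117) = Mul(Add(-9, Rational(35, 9), Rational(7, 9)), 117) = Mul(Rational(-13, 3), 117) = -507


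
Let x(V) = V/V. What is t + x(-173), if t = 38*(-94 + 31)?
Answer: -2393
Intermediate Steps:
x(V) = 1
t = -2394 (t = 38*(-63) = -2394)
t + x(-173) = -2394 + 1 = -2393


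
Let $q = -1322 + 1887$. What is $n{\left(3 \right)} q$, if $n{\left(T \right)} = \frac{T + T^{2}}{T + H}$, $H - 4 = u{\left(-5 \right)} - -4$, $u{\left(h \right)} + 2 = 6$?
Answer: $452$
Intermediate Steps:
$u{\left(h \right)} = 4$ ($u{\left(h \right)} = -2 + 6 = 4$)
$H = 12$ ($H = 4 + \left(4 - -4\right) = 4 + \left(4 + 4\right) = 4 + 8 = 12$)
$n{\left(T \right)} = \frac{T + T^{2}}{12 + T}$ ($n{\left(T \right)} = \frac{T + T^{2}}{T + 12} = \frac{T + T^{2}}{12 + T}$)
$q = 565$
$n{\left(3 \right)} q = \frac{3 \left(1 + 3\right)}{12 + 3} \cdot 565 = 3 \cdot \frac{1}{15} \cdot 4 \cdot 565 = \frac{4}{5} \cdot 565 = 452$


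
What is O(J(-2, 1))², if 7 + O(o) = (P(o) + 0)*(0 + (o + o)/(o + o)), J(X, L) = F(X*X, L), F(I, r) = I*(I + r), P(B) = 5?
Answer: 4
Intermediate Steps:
J(X, L) = X²*(L + X²) (J(X, L) = (X*X)*(X*X + L) = X²*(X² + L) = X²*(L + X²))
O(o) = -2 (O(o) = -7 + (5 + 0)*(0 + (o + o)/(o + o)) = -7 + 5*(0 + (2*o)/((2*o))) = -7 + 5*(0 + (2*o)*(1/(2*o))) = -7 + 5*(0 + 1) = -7 + 5*1 = -7 + 5 = -2)
O(J(-2, 1))² = (-2)² = 4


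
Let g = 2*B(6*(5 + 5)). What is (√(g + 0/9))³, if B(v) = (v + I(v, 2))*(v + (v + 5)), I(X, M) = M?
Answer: 155000*√155 ≈ 1.9297e+6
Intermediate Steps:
B(v) = (2 + v)*(5 + 2*v) (B(v) = (v + 2)*(v + (v + 5)) = (2 + v)*(v + (5 + v)) = (2 + v)*(5 + 2*v))
g = 15500 (g = 2*(10 + 2*(6*(5 + 5))² + 9*(6*(5 + 5))) = 2*(10 + 2*(6*10)² + 9*(6*10)) = 2*(10 + 2*60² + 9*60) = 2*(10 + 2*3600 + 540) = 2*(10 + 7200 + 540) = 2*7750 = 15500)
(√(g + 0/9))³ = (√(15500 + 0/9))³ = (√(15500 + 0*(⅑)))³ = (√(15500 + 0))³ = (√15500)³ = (10*√155)³ = 155000*√155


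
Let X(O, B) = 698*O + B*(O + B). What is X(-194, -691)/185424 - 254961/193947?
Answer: 15022246339/11987476176 ≈ 1.2532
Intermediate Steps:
X(O, B) = 698*O + B*(B + O)
X(-194, -691)/185424 - 254961/193947 = ((-691)**2 + 698*(-194) - 691*(-194))/185424 - 254961/193947 = (477481 - 135412 + 134054)*(1/185424) - 254961*1/193947 = 476123*(1/185424) - 84987/64649 = 476123/185424 - 84987/64649 = 15022246339/11987476176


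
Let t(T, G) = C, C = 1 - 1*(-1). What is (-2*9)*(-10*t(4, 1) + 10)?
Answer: 180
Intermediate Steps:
C = 2 (C = 1 + 1 = 2)
t(T, G) = 2
(-2*9)*(-10*t(4, 1) + 10) = (-2*9)*(-10*2 + 10) = -18*(-20 + 10) = -18*(-10) = 180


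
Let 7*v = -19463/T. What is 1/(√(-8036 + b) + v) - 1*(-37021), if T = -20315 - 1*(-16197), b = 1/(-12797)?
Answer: 3163658882873065688667/85455792001659361 - 830938276*I*√1316001160321/85455792001659361 ≈ 37021.0 - 0.011155*I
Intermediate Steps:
b = -1/12797 ≈ -7.8143e-5
T = -4118 (T = -20315 + 16197 = -4118)
v = 19463/28826 (v = (-19463/(-4118))/7 = (-19463*(-1/4118))/7 = (⅐)*(19463/4118) = 19463/28826 ≈ 0.67519)
1/(√(-8036 + b) + v) - 1*(-37021) = 1/(√(-8036 - 1/12797) + 19463/28826) - 1*(-37021) = 1/(√(-102836693/12797) + 19463/28826) + 37021 = 1/(I*√1316001160321/12797 + 19463/28826) + 37021 = 1/(19463/28826 + I*√1316001160321/12797) + 37021 = 37021 + 1/(19463/28826 + I*√1316001160321/12797)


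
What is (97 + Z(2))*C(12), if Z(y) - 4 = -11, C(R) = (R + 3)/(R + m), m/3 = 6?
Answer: 45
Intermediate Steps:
m = 18 (m = 3*6 = 18)
C(R) = (3 + R)/(18 + R) (C(R) = (R + 3)/(R + 18) = (3 + R)/(18 + R))
Z(y) = -7 (Z(y) = 4 - 11 = -7)
(97 + Z(2))*C(12) = (97 - 7)*((3 + 12)/(18 + 12)) = 90*(15/30) = 90*((1/30)*15) = 90*(½) = 45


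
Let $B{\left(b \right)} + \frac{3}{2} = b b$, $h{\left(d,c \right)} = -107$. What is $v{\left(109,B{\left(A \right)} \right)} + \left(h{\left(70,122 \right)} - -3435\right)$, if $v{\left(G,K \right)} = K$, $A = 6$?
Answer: $\frac{6725}{2} \approx 3362.5$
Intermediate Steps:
$B{\left(b \right)} = - \frac{3}{2} + b^{2}$ ($B{\left(b \right)} = - \frac{3}{2} + b b = - \frac{3}{2} + b^{2}$)
$v{\left(109,B{\left(A \right)} \right)} + \left(h{\left(70,122 \right)} - -3435\right) = \left(- \frac{3}{2} + 6^{2}\right) - -3328 = \left(- \frac{3}{2} + 36\right) + \left(-107 + 3435\right) = \frac{69}{2} + 3328 = \frac{6725}{2}$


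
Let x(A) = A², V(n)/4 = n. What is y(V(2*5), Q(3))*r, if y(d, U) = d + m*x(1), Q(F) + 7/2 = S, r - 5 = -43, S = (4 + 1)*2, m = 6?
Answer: -1748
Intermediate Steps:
S = 10 (S = 5*2 = 10)
r = -38 (r = 5 - 43 = -38)
V(n) = 4*n
Q(F) = 13/2 (Q(F) = -7/2 + 10 = 13/2)
y(d, U) = 6 + d (y(d, U) = d + 6*1² = d + 6*1 = d + 6 = 6 + d)
y(V(2*5), Q(3))*r = (6 + 4*(2*5))*(-38) = (6 + 4*10)*(-38) = (6 + 40)*(-38) = 46*(-38) = -1748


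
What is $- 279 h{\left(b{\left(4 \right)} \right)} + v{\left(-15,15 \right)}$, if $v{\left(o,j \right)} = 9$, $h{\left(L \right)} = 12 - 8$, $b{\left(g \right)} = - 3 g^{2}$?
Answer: $-1107$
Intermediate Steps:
$h{\left(L \right)} = 4$
$- 279 h{\left(b{\left(4 \right)} \right)} + v{\left(-15,15 \right)} = \left(-279\right) 4 + 9 = -1116 + 9 = -1107$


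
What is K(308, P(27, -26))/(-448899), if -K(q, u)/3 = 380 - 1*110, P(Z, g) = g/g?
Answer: 270/149633 ≈ 0.0018044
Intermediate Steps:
P(Z, g) = 1
K(q, u) = -810 (K(q, u) = -3*(380 - 1*110) = -3*(380 - 110) = -3*270 = -810)
K(308, P(27, -26))/(-448899) = -810/(-448899) = -810*(-1/448899) = 270/149633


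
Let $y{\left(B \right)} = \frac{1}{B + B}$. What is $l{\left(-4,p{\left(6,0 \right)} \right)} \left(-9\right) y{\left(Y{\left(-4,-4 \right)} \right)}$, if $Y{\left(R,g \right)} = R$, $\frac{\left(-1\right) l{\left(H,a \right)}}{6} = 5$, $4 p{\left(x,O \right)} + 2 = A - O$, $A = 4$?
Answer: $- \frac{135}{4} \approx -33.75$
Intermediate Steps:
$p{\left(x,O \right)} = \frac{1}{2} - \frac{O}{4}$ ($p{\left(x,O \right)} = - \frac{1}{2} + \frac{4 - O}{4} = - \frac{1}{2} - \left(-1 + \frac{O}{4}\right) = \frac{1}{2} - \frac{O}{4}$)
$l{\left(H,a \right)} = -30$ ($l{\left(H,a \right)} = \left(-6\right) 5 = -30$)
$y{\left(B \right)} = \frac{1}{2 B}$
$l{\left(-4,p{\left(6,0 \right)} \right)} \left(-9\right) y{\left(Y{\left(-4,-4 \right)} \right)} = \left(-30\right) \left(-9\right) \frac{1}{2 \left(-4\right)} = 270 \cdot \frac{1}{2} \left(- \frac{1}{4}\right) = 270 \left(- \frac{1}{8}\right) = - \frac{135}{4}$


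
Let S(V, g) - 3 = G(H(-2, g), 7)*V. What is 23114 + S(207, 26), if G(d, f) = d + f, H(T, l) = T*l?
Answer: 13802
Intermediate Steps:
S(V, g) = 3 + V*(7 - 2*g) (S(V, g) = 3 + (-2*g + 7)*V = 3 + (7 - 2*g)*V = 3 + V*(7 - 2*g))
23114 + S(207, 26) = 23114 + (3 - 1*207*(-7 + 2*26)) = 23114 + (3 - 1*207*(-7 + 52)) = 23114 + (3 - 1*207*45) = 23114 + (3 - 9315) = 23114 - 9312 = 13802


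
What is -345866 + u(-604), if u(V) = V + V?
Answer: -347074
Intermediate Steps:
u(V) = 2*V
-345866 + u(-604) = -345866 + 2*(-604) = -345866 - 1208 = -347074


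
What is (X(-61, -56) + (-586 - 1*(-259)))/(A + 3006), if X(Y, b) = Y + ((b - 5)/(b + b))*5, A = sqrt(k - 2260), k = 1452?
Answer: -64855953/506063264 + 43151*I*sqrt(202)/506063264 ≈ -0.12816 + 0.0012119*I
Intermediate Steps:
A = 2*I*sqrt(202) (A = sqrt(1452 - 2260) = sqrt(-808) = 2*I*sqrt(202) ≈ 28.425*I)
X(Y, b) = Y + 5*(-5 + b)/(2*b) (X(Y, b) = Y + ((-5 + b)/((2*b)))*5 = Y + ((-5 + b)*(1/(2*b)))*5 = Y + ((-5 + b)/(2*b))*5 = Y + 5*(-5 + b)/(2*b))
(X(-61, -56) + (-586 - 1*(-259)))/(A + 3006) = ((5/2 - 61 - 25/2/(-56)) + (-586 - 1*(-259)))/(2*I*sqrt(202) + 3006) = ((5/2 - 61 - 25/2*(-1/56)) + (-586 + 259))/(3006 + 2*I*sqrt(202)) = ((5/2 - 61 + 25/112) - 327)/(3006 + 2*I*sqrt(202)) = (-6527/112 - 327)/(3006 + 2*I*sqrt(202)) = -43151/(112*(3006 + 2*I*sqrt(202)))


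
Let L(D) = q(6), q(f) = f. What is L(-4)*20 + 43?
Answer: 163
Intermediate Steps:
L(D) = 6
L(-4)*20 + 43 = 6*20 + 43 = 120 + 43 = 163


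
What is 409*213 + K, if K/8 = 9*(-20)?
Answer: 85677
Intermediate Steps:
K = -1440 (K = 8*(9*(-20)) = 8*(-180) = -1440)
409*213 + K = 409*213 - 1440 = 87117 - 1440 = 85677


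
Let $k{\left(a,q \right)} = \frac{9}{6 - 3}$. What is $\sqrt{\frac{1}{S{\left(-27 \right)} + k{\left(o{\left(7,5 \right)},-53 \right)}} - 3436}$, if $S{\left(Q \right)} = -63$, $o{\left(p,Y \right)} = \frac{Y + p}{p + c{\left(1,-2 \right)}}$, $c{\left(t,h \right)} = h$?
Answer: $\frac{i \sqrt{3092415}}{30} \approx 58.618 i$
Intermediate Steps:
$o{\left(p,Y \right)} = \frac{Y + p}{-2 + p}$ ($o{\left(p,Y \right)} = \frac{Y + p}{p - 2} = \frac{Y + p}{-2 + p}$)
$k{\left(a,q \right)} = 3$ ($k{\left(a,q \right)} = \frac{9}{3} = 9 \cdot \frac{1}{3} = 3$)
$\sqrt{\frac{1}{S{\left(-27 \right)} + k{\left(o{\left(7,5 \right)},-53 \right)}} - 3436} = \sqrt{\frac{1}{-63 + 3} - 3436} = \sqrt{\frac{1}{-60} - 3436} = \sqrt{- \frac{1}{60} - 3436} = \sqrt{- \frac{206161}{60}} = \frac{i \sqrt{3092415}}{30}$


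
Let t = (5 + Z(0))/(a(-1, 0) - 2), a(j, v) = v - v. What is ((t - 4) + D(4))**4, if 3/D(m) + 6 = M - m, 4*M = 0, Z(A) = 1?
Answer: 28398241/10000 ≈ 2839.8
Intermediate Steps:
M = 0 (M = (1/4)*0 = 0)
a(j, v) = 0
t = -3 (t = (5 + 1)/(0 - 2) = 6/(-2) = 6*(-1/2) = -3)
D(m) = 3/(-6 - m) (D(m) = 3/(-6 + (0 - m)) = 3/(-6 - m))
((t - 4) + D(4))**4 = ((-3 - 4) - 3/(6 + 4))**4 = (-7 - 3/10)**4 = (-73/10)**4 = 28398241/10000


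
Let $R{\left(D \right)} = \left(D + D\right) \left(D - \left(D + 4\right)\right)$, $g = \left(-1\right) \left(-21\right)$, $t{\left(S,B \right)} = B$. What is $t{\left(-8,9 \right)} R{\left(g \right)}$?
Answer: $-1512$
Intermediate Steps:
$g = 21$
$R{\left(D \right)} = - 8 D$ ($R{\left(D \right)} = 2 D \left(D - \left(4 + D\right)\right) = 2 D \left(-4\right) = - 8 D$)
$t{\left(-8,9 \right)} R{\left(g \right)} = 9 \left(\left(-8\right) 21\right) = 9 \left(-168\right) = -1512$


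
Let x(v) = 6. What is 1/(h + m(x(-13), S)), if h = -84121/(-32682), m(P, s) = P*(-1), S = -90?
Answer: -32682/111971 ≈ -0.29188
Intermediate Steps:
m(P, s) = -P
h = 84121/32682 (h = -84121*(-1/32682) = 84121/32682 ≈ 2.5739)
1/(h + m(x(-13), S)) = 1/(84121/32682 - 1*6) = 1/(84121/32682 - 6) = 1/(-111971/32682) = -32682/111971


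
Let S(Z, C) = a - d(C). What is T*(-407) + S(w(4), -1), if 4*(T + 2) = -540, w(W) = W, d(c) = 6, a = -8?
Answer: 55745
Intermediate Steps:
S(Z, C) = -14 (S(Z, C) = -8 - 1*6 = -8 - 6 = -14)
T = -137 (T = -2 + (1/4)*(-540) = -2 - 135 = -137)
T*(-407) + S(w(4), -1) = -137*(-407) - 14 = 55759 - 14 = 55745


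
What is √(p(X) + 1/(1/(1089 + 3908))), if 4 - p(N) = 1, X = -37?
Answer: 50*√2 ≈ 70.711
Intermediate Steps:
p(N) = 3 (p(N) = 4 - 1*1 = 4 - 1 = 3)
√(p(X) + 1/(1/(1089 + 3908))) = √(3 + 1/(1/(1089 + 3908))) = √(3 + 1/(1/4997)) = √(3 + 4997) = √5000 = 50*√2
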